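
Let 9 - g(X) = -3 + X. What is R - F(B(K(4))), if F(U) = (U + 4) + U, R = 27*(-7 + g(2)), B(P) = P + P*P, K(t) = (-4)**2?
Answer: -467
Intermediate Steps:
g(X) = 12 - X (g(X) = 9 - (-3 + X) = 9 + (3 - X) = 12 - X)
K(t) = 16
B(P) = P + P**2
R = 81 (R = 27*(-7 + (12 - 1*2)) = 27*(-7 + (12 - 2)) = 27*(-7 + 10) = 27*3 = 81)
F(U) = 4 + 2*U (F(U) = (4 + U) + U = 4 + 2*U)
R - F(B(K(4))) = 81 - (4 + 2*(16*(1 + 16))) = 81 - (4 + 2*(16*17)) = 81 - (4 + 2*272) = 81 - (4 + 544) = 81 - 1*548 = 81 - 548 = -467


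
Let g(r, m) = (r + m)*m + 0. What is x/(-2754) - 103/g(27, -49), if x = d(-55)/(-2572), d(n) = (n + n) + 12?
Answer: -182421077/1908946116 ≈ -0.095561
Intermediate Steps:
d(n) = 12 + 2*n (d(n) = 2*n + 12 = 12 + 2*n)
g(r, m) = m*(m + r) (g(r, m) = (m + r)*m + 0 = m*(m + r) + 0 = m*(m + r))
x = 49/1286 (x = (12 + 2*(-55))/(-2572) = (12 - 110)*(-1/2572) = -98*(-1/2572) = 49/1286 ≈ 0.038103)
x/(-2754) - 103/g(27, -49) = (49/1286)/(-2754) - 103*(-1/(49*(-49 + 27))) = (49/1286)*(-1/2754) - 103/((-49*(-22))) = -49/3541644 - 103/1078 = -182421077/1908946116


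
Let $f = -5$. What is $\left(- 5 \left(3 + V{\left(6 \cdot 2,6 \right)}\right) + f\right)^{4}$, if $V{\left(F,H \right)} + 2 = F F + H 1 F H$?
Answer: $69757574410000$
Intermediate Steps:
$V{\left(F,H \right)} = -2 + F^{2} + F H^{2}$ ($V{\left(F,H \right)} = -2 + \left(F F + H 1 F H\right) = -2 + \left(F^{2} + H F H\right) = -2 + \left(F^{2} + F H H\right) = -2 + \left(F^{2} + F H^{2}\right) = -2 + F^{2} + F H^{2}$)
$\left(- 5 \left(3 + V{\left(6 \cdot 2,6 \right)}\right) + f\right)^{4} = \left(- 5 \left(3 + \left(-2 + \left(6 \cdot 2\right)^{2} + 6 \cdot 2 \cdot 6^{2}\right)\right) - 5\right)^{4} = \left(- 5 \left(3 + \left(-2 + 12^{2} + 12 \cdot 36\right)\right) - 5\right)^{4} = \left(- 5 \left(3 + \left(-2 + 144 + 432\right)\right) - 5\right)^{4} = \left(- 5 \left(3 + 574\right) - 5\right)^{4} = \left(\left(-5\right) 577 - 5\right)^{4} = \left(-2885 - 5\right)^{4} = \left(-2890\right)^{4} = 69757574410000$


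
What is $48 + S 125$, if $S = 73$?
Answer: $9173$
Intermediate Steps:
$48 + S 125 = 48 + 73 \cdot 125 = 48 + 9125 = 9173$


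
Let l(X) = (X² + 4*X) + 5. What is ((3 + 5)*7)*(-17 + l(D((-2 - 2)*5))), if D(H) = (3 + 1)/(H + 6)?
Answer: -5120/7 ≈ -731.43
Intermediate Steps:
D(H) = 4/(6 + H)
l(X) = 5 + X² + 4*X
((3 + 5)*7)*(-17 + l(D((-2 - 2)*5))) = ((3 + 5)*7)*(-17 + (5 + (4/(6 + (-2 - 2)*5))² + 4*(4/(6 + (-2 - 2)*5)))) = (8*7)*(-17 + (5 + (4/(6 - 4*5))² + 4*(4/(6 - 4*5)))) = 56*(-17 + (5 + (4/(6 - 20))² + 4*(4/(6 - 20)))) = 56*(-17 + (5 + (4/(-14))² + 4*(4/(-14)))) = 56*(-17 + (5 + (4*(-1/14))² + 4*(4*(-1/14)))) = 56*(-17 + (5 + (-2/7)² + 4*(-2/7))) = 56*(-17 + (5 + 4/49 - 8/7)) = 56*(-17 + 193/49) = 56*(-640/49) = -5120/7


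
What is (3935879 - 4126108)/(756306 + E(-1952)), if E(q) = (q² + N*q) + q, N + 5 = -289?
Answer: -190229/5138546 ≈ -0.037020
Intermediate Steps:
N = -294 (N = -5 - 289 = -294)
E(q) = q² - 293*q (E(q) = (q² - 294*q) + q = q² - 293*q)
(3935879 - 4126108)/(756306 + E(-1952)) = (3935879 - 4126108)/(756306 - 1952*(-293 - 1952)) = -190229/(756306 - 1952*(-2245)) = -190229/(756306 + 4382240) = -190229/5138546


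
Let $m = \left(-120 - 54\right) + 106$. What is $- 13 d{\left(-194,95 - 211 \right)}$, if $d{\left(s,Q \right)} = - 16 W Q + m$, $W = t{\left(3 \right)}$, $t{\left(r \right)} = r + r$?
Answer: $-143884$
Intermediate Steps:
$t{\left(r \right)} = 2 r$
$W = 6$ ($W = 2 \cdot 3 = 6$)
$m = -68$ ($m = -174 + 106 = -68$)
$d{\left(s,Q \right)} = -68 - 96 Q$ ($d{\left(s,Q \right)} = \left(-16\right) 6 Q - 68 = - 96 Q - 68 = -68 - 96 Q$)
$- 13 d{\left(-194,95 - 211 \right)} = - 13 \left(-68 - 96 \left(95 - 211\right)\right) = - 13 \left(-68 - -11136\right) = - 13 \left(-68 + 11136\right) = \left(-13\right) 11068 = -143884$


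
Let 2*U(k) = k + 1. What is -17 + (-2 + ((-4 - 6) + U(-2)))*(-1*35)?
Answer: 841/2 ≈ 420.50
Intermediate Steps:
U(k) = 1/2 + k/2 (U(k) = (k + 1)/2 = (1 + k)/2 = 1/2 + k/2)
-17 + (-2 + ((-4 - 6) + U(-2)))*(-1*35) = -17 + (-2 + ((-4 - 6) + (1/2 + (1/2)*(-2))))*(-1*35) = -17 + (-2 + (-10 + (1/2 - 1)))*(-35) = -17 + (-2 + (-10 - 1/2))*(-35) = -17 + (-2 - 21/2)*(-35) = -17 - 25/2*(-35) = -17 + 875/2 = 841/2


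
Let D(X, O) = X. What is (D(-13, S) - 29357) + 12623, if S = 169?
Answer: -16747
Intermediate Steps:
(D(-13, S) - 29357) + 12623 = (-13 - 29357) + 12623 = -29370 + 12623 = -16747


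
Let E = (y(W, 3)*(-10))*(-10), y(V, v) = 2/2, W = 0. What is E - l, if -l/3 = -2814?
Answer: -8342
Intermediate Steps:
l = 8442 (l = -3*(-2814) = 8442)
y(V, v) = 1 (y(V, v) = 2*(½) = 1)
E = 100 (E = (1*(-10))*(-10) = -10*(-10) = 100)
E - l = 100 - 1*8442 = 100 - 8442 = -8342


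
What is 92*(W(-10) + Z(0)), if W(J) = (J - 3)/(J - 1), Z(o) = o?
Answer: 1196/11 ≈ 108.73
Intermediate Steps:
W(J) = (-3 + J)/(-1 + J)
92*(W(-10) + Z(0)) = 92*((-3 - 10)/(-1 - 10) + 0) = 92*(-13/(-11) + 0) = 92*(-1/11*(-13) + 0) = 92*(13/11 + 0) = 92*(13/11) = 1196/11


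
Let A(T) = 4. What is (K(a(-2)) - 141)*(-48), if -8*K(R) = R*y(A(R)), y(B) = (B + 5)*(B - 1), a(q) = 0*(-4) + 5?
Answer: 7578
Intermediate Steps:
a(q) = 5 (a(q) = 0 + 5 = 5)
y(B) = (-1 + B)*(5 + B) (y(B) = (5 + B)*(-1 + B) = (-1 + B)*(5 + B))
K(R) = -27*R/8 (K(R) = -R*(-5 + 4**2 + 4*4)/8 = -R*(-5 + 16 + 16)/8 = -R*27/8 = -27*R/8)
(K(a(-2)) - 141)*(-48) = (-27/8*5 - 141)*(-48) = (-135/8 - 141)*(-48) = -1263/8*(-48) = 7578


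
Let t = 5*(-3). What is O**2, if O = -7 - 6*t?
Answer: 6889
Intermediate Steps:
t = -15
O = 83 (O = -7 - 6*(-15) = -7 + 90 = 83)
O**2 = 83**2 = 6889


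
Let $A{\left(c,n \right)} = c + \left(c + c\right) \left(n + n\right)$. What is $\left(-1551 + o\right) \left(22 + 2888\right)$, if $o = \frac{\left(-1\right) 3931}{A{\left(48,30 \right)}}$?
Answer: $- \frac{4370887415}{968} \approx -4.5154 \cdot 10^{6}$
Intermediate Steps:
$A{\left(c,n \right)} = c + 4 c n$ ($A{\left(c,n \right)} = c + 2 c 2 n = c + 4 c n$)
$o = - \frac{3931}{5808}$ ($o = \frac{\left(-1\right) 3931}{48 \left(1 + 4 \cdot 30\right)} = - \frac{3931}{48 \left(1 + 120\right)} = - \frac{3931}{48 \cdot 121} = - \frac{3931}{5808} \approx -0.67682$)
$\left(-1551 + o\right) \left(22 + 2888\right) = \left(-1551 - \frac{3931}{5808}\right) \left(22 + 2888\right) = \left(- \frac{9012139}{5808}\right) 2910 = - \frac{4370887415}{968}$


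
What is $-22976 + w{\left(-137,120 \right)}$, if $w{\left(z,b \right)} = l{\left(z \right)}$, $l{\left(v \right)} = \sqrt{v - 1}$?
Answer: $-22976 + i \sqrt{138} \approx -22976.0 + 11.747 i$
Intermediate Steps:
$l{\left(v \right)} = \sqrt{-1 + v}$
$w{\left(z,b \right)} = \sqrt{-1 + z}$
$-22976 + w{\left(-137,120 \right)} = -22976 + \sqrt{-1 - 137} = -22976 + \sqrt{-138} = -22976 + i \sqrt{138}$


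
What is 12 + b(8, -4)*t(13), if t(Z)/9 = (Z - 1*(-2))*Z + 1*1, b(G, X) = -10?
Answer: -17628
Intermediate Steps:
t(Z) = 9 + 9*Z*(2 + Z) (t(Z) = 9*((Z - 1*(-2))*Z + 1*1) = 9*((Z + 2)*Z + 1) = 9*((2 + Z)*Z + 1) = 9*(Z*(2 + Z) + 1) = 9*(1 + Z*(2 + Z)) = 9 + 9*Z*(2 + Z))
12 + b(8, -4)*t(13) = 12 - 10*(9 + 9*13**2 + 18*13) = 12 - 10*(9 + 9*169 + 234) = 12 - 10*(9 + 1521 + 234) = 12 - 10*1764 = 12 - 17640 = -17628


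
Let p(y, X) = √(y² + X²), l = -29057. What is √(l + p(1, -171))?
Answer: √(-29057 + √29242) ≈ 169.96*I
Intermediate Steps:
p(y, X) = √(X² + y²)
√(l + p(1, -171)) = √(-29057 + √((-171)² + 1²)) = √(-29057 + √(29241 + 1)) = √(-29057 + √29242)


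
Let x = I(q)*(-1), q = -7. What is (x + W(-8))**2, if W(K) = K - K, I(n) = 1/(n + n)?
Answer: 1/196 ≈ 0.0051020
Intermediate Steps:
I(n) = 1/(2*n)
W(K) = 0
x = 1/14 (x = ((1/2)/(-7))*(-1) = ((1/2)*(-1/7))*(-1) = -1/14*(-1) = 1/14 ≈ 0.071429)
(x + W(-8))**2 = (1/14 + 0)**2 = (1/14)**2 = 1/196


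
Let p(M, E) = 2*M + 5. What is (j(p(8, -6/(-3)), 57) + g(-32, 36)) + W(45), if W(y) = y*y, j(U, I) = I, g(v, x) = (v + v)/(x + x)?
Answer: 18730/9 ≈ 2081.1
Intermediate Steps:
g(v, x) = v/x (g(v, x) = (2*v)/((2*x)) = (2*v)*(1/(2*x)) = v/x)
p(M, E) = 5 + 2*M
W(y) = y²
(j(p(8, -6/(-3)), 57) + g(-32, 36)) + W(45) = (57 - 32/36) + 45² = (57 - 32*1/36) + 2025 = (57 - 8/9) + 2025 = 505/9 + 2025 = 18730/9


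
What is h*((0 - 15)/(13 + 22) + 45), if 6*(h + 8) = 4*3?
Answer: -1872/7 ≈ -267.43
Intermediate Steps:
h = -6 (h = -8 + (4*3)/6 = -8 + (⅙)*12 = -8 + 2 = -6)
h*((0 - 15)/(13 + 22) + 45) = -6*((0 - 15)/(13 + 22) + 45) = -6*(-15/35 + 45) = -6*(-15*1/35 + 45) = -6*(-3/7 + 45) = -6*312/7 = -1872/7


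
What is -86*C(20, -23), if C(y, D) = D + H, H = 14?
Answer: 774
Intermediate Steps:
C(y, D) = 14 + D (C(y, D) = D + 14 = 14 + D)
-86*C(20, -23) = -86*(14 - 23) = -86*(-9) = 774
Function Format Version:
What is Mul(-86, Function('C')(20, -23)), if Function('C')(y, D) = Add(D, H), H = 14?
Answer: 774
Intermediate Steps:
Function('C')(y, D) = Add(14, D) (Function('C')(y, D) = Add(D, 14) = Add(14, D))
Mul(-86, Function('C')(20, -23)) = Mul(-86, Add(14, -23)) = Mul(-86, -9) = 774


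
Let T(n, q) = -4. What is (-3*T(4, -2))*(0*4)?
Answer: 0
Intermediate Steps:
(-3*T(4, -2))*(0*4) = (-3*(-4))*(0*4) = 12*0 = 0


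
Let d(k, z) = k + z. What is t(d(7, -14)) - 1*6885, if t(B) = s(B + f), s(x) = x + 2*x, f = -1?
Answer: -6909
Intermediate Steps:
s(x) = 3*x
t(B) = -3 + 3*B (t(B) = 3*(B - 1) = 3*(-1 + B) = -3 + 3*B)
t(d(7, -14)) - 1*6885 = (-3 + 3*(7 - 14)) - 1*6885 = (-3 + 3*(-7)) - 6885 = (-3 - 21) - 6885 = -24 - 6885 = -6909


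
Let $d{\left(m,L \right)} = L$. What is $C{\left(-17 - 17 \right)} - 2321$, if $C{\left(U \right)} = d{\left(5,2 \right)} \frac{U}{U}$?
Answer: $-2319$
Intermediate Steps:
$C{\left(U \right)} = 2$ ($C{\left(U \right)} = 2 \frac{U}{U} = 2 \cdot 1 = 2$)
$C{\left(-17 - 17 \right)} - 2321 = 2 - 2321 = -2319$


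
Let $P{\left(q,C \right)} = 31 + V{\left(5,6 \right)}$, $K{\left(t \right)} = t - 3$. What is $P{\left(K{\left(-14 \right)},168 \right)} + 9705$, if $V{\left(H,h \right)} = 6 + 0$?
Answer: $9742$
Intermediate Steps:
$K{\left(t \right)} = -3 + t$ ($K{\left(t \right)} = t - 3 = -3 + t$)
$V{\left(H,h \right)} = 6$
$P{\left(q,C \right)} = 37$ ($P{\left(q,C \right)} = 31 + 6 = 37$)
$P{\left(K{\left(-14 \right)},168 \right)} + 9705 = 37 + 9705 = 9742$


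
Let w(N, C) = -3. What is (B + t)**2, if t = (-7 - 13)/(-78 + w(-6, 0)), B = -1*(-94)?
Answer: 58277956/6561 ≈ 8882.5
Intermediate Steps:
B = 94
t = 20/81 (t = (-7 - 13)/(-78 - 3) = -20/(-81) = -20*(-1/81) = 20/81 ≈ 0.24691)
(B + t)**2 = (94 + 20/81)**2 = (7634/81)**2 = 58277956/6561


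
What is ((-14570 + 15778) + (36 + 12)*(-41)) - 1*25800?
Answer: -26560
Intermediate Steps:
((-14570 + 15778) + (36 + 12)*(-41)) - 1*25800 = (1208 + 48*(-41)) - 25800 = (1208 - 1968) - 25800 = -760 - 25800 = -26560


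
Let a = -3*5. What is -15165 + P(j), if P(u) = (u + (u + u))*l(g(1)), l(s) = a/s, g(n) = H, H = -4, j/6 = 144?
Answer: -5445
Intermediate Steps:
j = 864 (j = 6*144 = 864)
a = -15
g(n) = -4
l(s) = -15/s
P(u) = 45*u/4 (P(u) = (u + (u + u))*(-15/(-4)) = (u + 2*u)*(-15*(-¼)) = (3*u)*(15/4) = 45*u/4)
-15165 + P(j) = -15165 + (45/4)*864 = -15165 + 9720 = -5445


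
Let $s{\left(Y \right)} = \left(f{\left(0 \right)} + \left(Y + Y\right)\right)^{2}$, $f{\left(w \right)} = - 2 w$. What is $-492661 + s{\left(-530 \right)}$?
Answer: $630939$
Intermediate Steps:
$s{\left(Y \right)} = 4 Y^{2}$ ($s{\left(Y \right)} = \left(\left(-2\right) 0 + \left(Y + Y\right)\right)^{2} = \left(0 + 2 Y\right)^{2} = \left(2 Y\right)^{2} = 4 Y^{2}$)
$-492661 + s{\left(-530 \right)} = -492661 + 4 \left(-530\right)^{2} = -492661 + 4 \cdot 280900 = -492661 + 1123600 = 630939$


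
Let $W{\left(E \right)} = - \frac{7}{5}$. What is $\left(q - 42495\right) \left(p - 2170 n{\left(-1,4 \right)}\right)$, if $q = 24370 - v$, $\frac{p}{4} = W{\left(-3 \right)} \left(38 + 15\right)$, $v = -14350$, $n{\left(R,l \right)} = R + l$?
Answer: $25695670$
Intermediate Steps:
$W{\left(E \right)} = - \frac{7}{5}$ ($W{\left(E \right)} = \left(-7\right) \frac{1}{5} = - \frac{7}{5}$)
$p = - \frac{1484}{5}$ ($p = 4 \left(- \frac{7 \left(38 + 15\right)}{5}\right) = 4 \left(\left(- \frac{7}{5}\right) 53\right) = 4 \left(- \frac{371}{5}\right) = - \frac{1484}{5} \approx -296.8$)
$q = 38720$ ($q = 24370 - -14350 = 24370 + 14350 = 38720$)
$\left(q - 42495\right) \left(p - 2170 n{\left(-1,4 \right)}\right) = \left(38720 - 42495\right) \left(- \frac{1484}{5} - 2170 \left(-1 + 4\right)\right) = - 3775 \left(- \frac{1484}{5} - 6510\right) = \left(-3775\right) \left(- \frac{34034}{5}\right) = 25695670$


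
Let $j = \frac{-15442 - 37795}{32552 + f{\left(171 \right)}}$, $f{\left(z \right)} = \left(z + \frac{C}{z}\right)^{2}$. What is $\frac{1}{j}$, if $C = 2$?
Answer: $- \frac{1807006081}{1556703117} \approx -1.1608$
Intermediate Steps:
$f{\left(z \right)} = \left(z + \frac{2}{z}\right)^{2}$
$j = - \frac{1556703117}{1807006081}$ ($j = \frac{-15442 - 37795}{32552 + \frac{\left(2 + 171^{2}\right)^{2}}{29241}} = - \frac{53237}{32552 + \frac{\left(2 + 29241\right)^{2}}{29241}} = - \frac{53237}{32552 + \frac{29243^{2}}{29241}} = - \frac{53237}{32552 + \frac{1}{29241} \cdot 855153049} = - \frac{53237}{32552 + \frac{855153049}{29241}} = - \frac{53237}{\frac{1807006081}{29241}} = \left(-53237\right) \frac{29241}{1807006081} = - \frac{1556703117}{1807006081} \approx -0.86148$)
$\frac{1}{j} = \frac{1}{- \frac{1556703117}{1807006081}} = - \frac{1807006081}{1556703117}$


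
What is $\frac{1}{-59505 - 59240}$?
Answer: $- \frac{1}{118745} \approx -8.4214 \cdot 10^{-6}$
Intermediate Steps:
$\frac{1}{-59505 - 59240} = \frac{1}{-118745} = - \frac{1}{118745}$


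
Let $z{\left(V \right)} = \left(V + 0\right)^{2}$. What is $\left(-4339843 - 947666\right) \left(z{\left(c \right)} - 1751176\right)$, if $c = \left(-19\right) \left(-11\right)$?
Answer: $9028395179955$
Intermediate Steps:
$c = 209$
$z{\left(V \right)} = V^{2}$
$\left(-4339843 - 947666\right) \left(z{\left(c \right)} - 1751176\right) = \left(-4339843 - 947666\right) \left(209^{2} - 1751176\right) = - 5287509 \left(43681 - 1751176\right) = \left(-5287509\right) \left(-1707495\right) = 9028395179955$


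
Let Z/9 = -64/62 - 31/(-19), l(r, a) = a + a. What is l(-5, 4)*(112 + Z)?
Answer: 553160/589 ≈ 939.15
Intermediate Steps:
l(r, a) = 2*a
Z = 3177/589 (Z = 9*(-64/62 - 31/(-19)) = 9*(-64*1/62 - 31*(-1/19)) = 9*(-32/31 + 31/19) = 9*(353/589) = 3177/589 ≈ 5.3939)
l(-5, 4)*(112 + Z) = (2*4)*(112 + 3177/589) = 8*(69145/589) = 553160/589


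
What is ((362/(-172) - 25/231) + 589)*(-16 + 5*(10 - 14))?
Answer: -69942678/3311 ≈ -21124.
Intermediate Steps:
((362/(-172) - 25/231) + 589)*(-16 + 5*(10 - 14)) = ((362*(-1/172) - 25*1/231) + 589)*(-16 + 5*(-4)) = ((-181/86 - 25/231) + 589)*(-16 - 20) = (-43961/19866 + 589)*(-36) = (11657113/19866)*(-36) = -69942678/3311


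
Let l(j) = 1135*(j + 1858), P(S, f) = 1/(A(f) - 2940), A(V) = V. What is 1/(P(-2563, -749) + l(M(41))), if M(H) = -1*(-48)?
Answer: 3689/7980450589 ≈ 4.6225e-7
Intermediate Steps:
M(H) = 48
P(S, f) = 1/(-2940 + f) (P(S, f) = 1/(f - 2940) = 1/(-2940 + f))
l(j) = 2108830 + 1135*j (l(j) = 1135*(1858 + j) = 2108830 + 1135*j)
1/(P(-2563, -749) + l(M(41))) = 1/(1/(-2940 - 749) + (2108830 + 1135*48)) = 1/(1/(-3689) + (2108830 + 54480)) = 1/(-1/3689 + 2163310) = 1/(7980450589/3689) = 3689/7980450589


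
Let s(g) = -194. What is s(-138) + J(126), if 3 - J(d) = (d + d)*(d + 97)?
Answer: -56387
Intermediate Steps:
J(d) = 3 - 2*d*(97 + d) (J(d) = 3 - (d + d)*(d + 97) = 3 - 2*d*(97 + d))
s(-138) + J(126) = -194 + (3 - 194*126 - 2*126²) = -194 + (3 - 24444 - 2*15876) = -194 + (3 - 24444 - 31752) = -194 - 56193 = -56387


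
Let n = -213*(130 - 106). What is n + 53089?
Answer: 47977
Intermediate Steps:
n = -5112 (n = -213*24 = -5112)
n + 53089 = -5112 + 53089 = 47977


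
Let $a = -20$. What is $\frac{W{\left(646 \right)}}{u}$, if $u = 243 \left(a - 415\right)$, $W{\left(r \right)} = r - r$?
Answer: $0$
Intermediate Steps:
$W{\left(r \right)} = 0$
$u = -105705$ ($u = 243 \left(-20 - 415\right) = 243 \left(-435\right) = -105705$)
$\frac{W{\left(646 \right)}}{u} = \frac{0}{-105705} = 0 \left(- \frac{1}{105705}\right) = 0$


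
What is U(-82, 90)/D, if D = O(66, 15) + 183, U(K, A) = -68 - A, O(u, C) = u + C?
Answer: -79/132 ≈ -0.59848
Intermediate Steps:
O(u, C) = C + u
D = 264 (D = (15 + 66) + 183 = 81 + 183 = 264)
U(-82, 90)/D = (-68 - 1*90)/264 = (-68 - 90)*(1/264) = -158*1/264 = -79/132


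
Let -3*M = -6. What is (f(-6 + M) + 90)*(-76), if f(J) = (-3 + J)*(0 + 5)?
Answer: -4180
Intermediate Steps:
M = 2 (M = -⅓*(-6) = 2)
f(J) = -15 + 5*J (f(J) = (-3 + J)*5 = -15 + 5*J)
(f(-6 + M) + 90)*(-76) = ((-15 + 5*(-6 + 2)) + 90)*(-76) = ((-15 + 5*(-4)) + 90)*(-76) = ((-15 - 20) + 90)*(-76) = (-35 + 90)*(-76) = 55*(-76) = -4180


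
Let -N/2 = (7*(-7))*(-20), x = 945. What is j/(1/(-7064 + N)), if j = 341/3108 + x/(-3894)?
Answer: 201687152/168091 ≈ 1199.9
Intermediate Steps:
N = -1960 (N = -2*7*(-7)*(-20) = -(-98)*(-20) = -2*980 = -1960)
j = -268201/2017092 (j = 341/3108 + 945/(-3894) = 341*(1/3108) + 945*(-1/3894) = 341/3108 - 315/1298 = -268201/2017092 ≈ -0.13296)
j/(1/(-7064 + N)) = -268201/(2017092*(1/(-7064 - 1960))) = -268201/(2017092*(1/(-9024))) = -268201/(2017092*(-1/9024)) = -268201/2017092*(-9024) = 201687152/168091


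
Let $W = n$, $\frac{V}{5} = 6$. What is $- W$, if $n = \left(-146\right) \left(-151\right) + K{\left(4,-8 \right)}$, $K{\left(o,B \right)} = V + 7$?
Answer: $-22083$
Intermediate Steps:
$V = 30$ ($V = 5 \cdot 6 = 30$)
$K{\left(o,B \right)} = 37$ ($K{\left(o,B \right)} = 30 + 7 = 37$)
$n = 22083$ ($n = \left(-146\right) \left(-151\right) + 37 = 22046 + 37 = 22083$)
$W = 22083$
$- W = \left(-1\right) 22083 = -22083$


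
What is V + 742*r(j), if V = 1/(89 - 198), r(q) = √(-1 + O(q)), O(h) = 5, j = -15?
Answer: 161755/109 ≈ 1484.0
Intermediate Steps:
r(q) = 2 (r(q) = √(-1 + 5) = √4 = 2)
V = -1/109 (V = 1/(-109) = -1/109 ≈ -0.0091743)
V + 742*r(j) = -1/109 + 742*2 = -1/109 + 1484 = 161755/109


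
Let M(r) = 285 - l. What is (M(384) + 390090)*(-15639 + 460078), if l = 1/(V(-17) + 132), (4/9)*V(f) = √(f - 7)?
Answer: 2029404600377993/11697 + 444439*I*√6/3899 ≈ 1.735e+11 + 279.21*I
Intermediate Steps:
V(f) = 9*√(-7 + f)/4 (V(f) = 9*√(f - 7)/4 = 9*√(-7 + f)/4)
l = 1/(132 + 9*I*√6/2) (l = 1/(9*√(-7 - 17)/4 + 132) = 1/(9*√(-24)/4 + 132) = 1/(9*(2*I*√6)/4 + 132) = 1/(9*I*√6/2 + 132) = 1/(132 + 9*I*√6/2) ≈ 0.0075233 - 0.00062824*I)
M(r) = 3333557/11697 + I*√6/3899 (M(r) = 285 - (88/11697 - I*√6/3899) = 285 + (-88/11697 + I*√6/3899) = 3333557/11697 + I*√6/3899)
(M(384) + 390090)*(-15639 + 460078) = ((3333557/11697 + I*√6/3899) + 390090)*(-15639 + 460078) = (4566216287/11697 + I*√6/3899)*444439 = 2029404600377993/11697 + 444439*I*√6/3899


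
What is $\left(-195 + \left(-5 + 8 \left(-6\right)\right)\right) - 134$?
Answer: $-382$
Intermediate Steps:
$\left(-195 + \left(-5 + 8 \left(-6\right)\right)\right) - 134 = \left(-195 - 53\right) - 134 = -248 - 134 = -382$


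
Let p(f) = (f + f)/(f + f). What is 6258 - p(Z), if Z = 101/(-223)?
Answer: 6257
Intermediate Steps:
Z = -101/223 (Z = 101*(-1/223) = -101/223 ≈ -0.45291)
p(f) = 1 (p(f) = (2*f)/((2*f)) = (2*f)*(1/(2*f)) = 1)
6258 - p(Z) = 6258 - 1*1 = 6258 - 1 = 6257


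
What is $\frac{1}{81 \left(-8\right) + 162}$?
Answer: $- \frac{1}{486} \approx -0.0020576$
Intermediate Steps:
$\frac{1}{81 \left(-8\right) + 162} = \frac{1}{-648 + 162} = \frac{1}{-486} = - \frac{1}{486}$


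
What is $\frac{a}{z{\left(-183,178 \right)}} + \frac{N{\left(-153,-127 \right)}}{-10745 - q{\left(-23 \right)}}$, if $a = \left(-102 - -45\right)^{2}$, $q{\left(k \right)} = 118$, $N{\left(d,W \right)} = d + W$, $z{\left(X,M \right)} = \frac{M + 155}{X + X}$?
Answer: $- \frac{1435274378}{401931} \approx -3570.9$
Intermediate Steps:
$z{\left(X,M \right)} = \frac{155 + M}{2 X}$
$N{\left(d,W \right)} = W + d$
$a = 3249$ ($a = \left(-102 + 45\right)^{2} = \left(-57\right)^{2} = 3249$)
$\frac{a}{z{\left(-183,178 \right)}} + \frac{N{\left(-153,-127 \right)}}{-10745 - q{\left(-23 \right)}} = \frac{3249}{\frac{1}{2} \frac{1}{-183} \left(155 + 178\right)} + \frac{-127 - 153}{-10745 - 118} = \frac{3249}{\frac{1}{2} \left(- \frac{1}{183}\right) 333} - \frac{280}{-10745 - 118} = \frac{3249}{- \frac{111}{122}} - \frac{280}{-10863} = 3249 \left(- \frac{122}{111}\right) - - \frac{280}{10863} = - \frac{132126}{37} + \frac{280}{10863} = - \frac{1435274378}{401931}$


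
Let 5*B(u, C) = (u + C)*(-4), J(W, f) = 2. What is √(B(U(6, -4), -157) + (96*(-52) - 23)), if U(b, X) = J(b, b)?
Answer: I*√4891 ≈ 69.936*I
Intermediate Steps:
U(b, X) = 2
B(u, C) = -4*C/5 - 4*u/5 (B(u, C) = ((u + C)*(-4))/5 = ((C + u)*(-4))/5 = (-4*C - 4*u)/5 = -4*C/5 - 4*u/5)
√(B(U(6, -4), -157) + (96*(-52) - 23)) = √((-⅘*(-157) - ⅘*2) + (96*(-52) - 23)) = √((628/5 - 8/5) + (-4992 - 23)) = √(124 - 5015) = √(-4891) = I*√4891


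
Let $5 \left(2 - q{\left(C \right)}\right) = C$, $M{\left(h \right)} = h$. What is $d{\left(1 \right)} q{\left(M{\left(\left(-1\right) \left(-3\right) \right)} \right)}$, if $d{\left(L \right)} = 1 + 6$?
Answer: $\frac{49}{5} \approx 9.8$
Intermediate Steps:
$d{\left(L \right)} = 7$
$q{\left(C \right)} = 2 - \frac{C}{5}$
$d{\left(1 \right)} q{\left(M{\left(\left(-1\right) \left(-3\right) \right)} \right)} = 7 \left(2 - \frac{\left(-1\right) \left(-3\right)}{5}\right) = 7 \left(2 - \frac{3}{5}\right) = 7 \cdot \frac{7}{5} = \frac{49}{5}$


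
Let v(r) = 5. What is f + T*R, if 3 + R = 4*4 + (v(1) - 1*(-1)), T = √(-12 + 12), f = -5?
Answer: -5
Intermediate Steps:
T = 0 (T = √0 = 0)
R = 19 (R = -3 + (4*4 + (5 - 1*(-1))) = -3 + (16 + (5 + 1)) = -3 + (16 + 6) = -3 + 22 = 19)
f + T*R = -5 + 0*19 = -5 + 0 = -5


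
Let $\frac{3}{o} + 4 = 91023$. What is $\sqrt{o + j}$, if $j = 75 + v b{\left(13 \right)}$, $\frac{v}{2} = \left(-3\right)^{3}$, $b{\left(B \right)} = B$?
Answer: $\frac{3 i \sqrt{577150568810}}{91019} \approx 25.04 i$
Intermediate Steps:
$o = \frac{3}{91019}$ ($o = \frac{3}{-4 + 91023} = \frac{3}{91019} \approx 3.296 \cdot 10^{-5}$)
$v = -54$ ($v = 2 \left(-3\right)^{3} = 2 \left(-27\right) = -54$)
$j = -627$ ($j = 75 - 702 = -627$)
$\sqrt{o + j} = \sqrt{\frac{3}{91019} - 627} = \sqrt{- \frac{57068910}{91019}} = \frac{3 i \sqrt{577150568810}}{91019}$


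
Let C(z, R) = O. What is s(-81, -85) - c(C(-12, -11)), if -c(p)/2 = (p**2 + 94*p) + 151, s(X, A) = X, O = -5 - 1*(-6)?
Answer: 411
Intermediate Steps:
O = 1 (O = -5 + 6 = 1)
C(z, R) = 1
c(p) = -302 - 188*p - 2*p**2 (c(p) = -2*((p**2 + 94*p) + 151) = -2*(151 + p**2 + 94*p) = -302 - 188*p - 2*p**2)
s(-81, -85) - c(C(-12, -11)) = -81 - (-302 - 188*1 - 2*1**2) = -81 - (-302 - 188 - 2*1) = -81 - (-302 - 188 - 2) = -81 - 1*(-492) = -81 + 492 = 411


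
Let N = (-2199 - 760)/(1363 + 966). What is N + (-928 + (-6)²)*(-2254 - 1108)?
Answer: 6984444457/2329 ≈ 2.9989e+6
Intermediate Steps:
N = -2959/2329 ≈ -1.2705
N + (-928 + (-6)²)*(-2254 - 1108) = -2959/2329 + (-928 + (-6)²)*(-2254 - 1108) = -2959/2329 + (-928 + 36)*(-3362) = -2959/2329 - 892*(-3362) = -2959/2329 + 2998904 = 6984444457/2329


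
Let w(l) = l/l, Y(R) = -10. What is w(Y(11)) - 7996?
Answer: -7995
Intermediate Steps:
w(l) = 1
w(Y(11)) - 7996 = 1 - 7996 = -7995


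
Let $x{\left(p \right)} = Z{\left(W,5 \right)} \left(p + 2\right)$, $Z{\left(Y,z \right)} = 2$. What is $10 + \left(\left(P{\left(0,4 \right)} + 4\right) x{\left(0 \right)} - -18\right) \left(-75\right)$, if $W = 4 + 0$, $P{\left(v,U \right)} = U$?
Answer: $-3740$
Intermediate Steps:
$W = 4$
$x{\left(p \right)} = 4 + 2 p$ ($x{\left(p \right)} = 2 \left(p + 2\right) = 2 \left(2 + p\right) = 4 + 2 p$)
$10 + \left(\left(P{\left(0,4 \right)} + 4\right) x{\left(0 \right)} - -18\right) \left(-75\right) = 10 + \left(\left(4 + 4\right) \left(4 + 2 \cdot 0\right) - -18\right) \left(-75\right) = 10 + \left(8 \left(4 + 0\right) + 18\right) \left(-75\right) = 10 + \left(8 \cdot 4 + 18\right) \left(-75\right) = 10 + \left(32 + 18\right) \left(-75\right) = 10 + 50 \left(-75\right) = 10 - 3750 = -3740$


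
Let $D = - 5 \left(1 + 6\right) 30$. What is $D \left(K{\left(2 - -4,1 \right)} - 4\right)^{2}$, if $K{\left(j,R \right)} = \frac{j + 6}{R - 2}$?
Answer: $-268800$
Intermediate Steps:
$K{\left(j,R \right)} = \frac{6 + j}{-2 + R}$
$D = -1050$ ($D = \left(-5\right) 7 \cdot 30 = \left(-35\right) 30 = -1050$)
$D \left(K{\left(2 - -4,1 \right)} - 4\right)^{2} = - 1050 \left(\frac{6 + \left(2 - -4\right)}{-2 + 1} - 4\right)^{2} = - 1050 \left(\frac{6 + \left(2 + 4\right)}{-1} - 4\right)^{2} = - 1050 \left(- (6 + 6) - 4\right)^{2} = - 1050 \left(\left(-1\right) 12 - 4\right)^{2} = - 1050 \left(-12 - 4\right)^{2} = - 1050 \left(-16\right)^{2} = \left(-1050\right) 256 = -268800$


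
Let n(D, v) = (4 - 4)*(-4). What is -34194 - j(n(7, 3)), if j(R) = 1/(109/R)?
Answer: -34194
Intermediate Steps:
n(D, v) = 0 (n(D, v) = 0*(-4) = 0)
j(R) = R/109
-34194 - j(n(7, 3)) = -34194 - 0/109 = -34194 - 1*0 = -34194 + 0 = -34194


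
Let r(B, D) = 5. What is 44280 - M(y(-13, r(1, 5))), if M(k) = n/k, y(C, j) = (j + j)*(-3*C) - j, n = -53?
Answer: 17047853/385 ≈ 44280.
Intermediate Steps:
y(C, j) = -j - 6*C*j (y(C, j) = (2*j)*(-3*C) - j = -6*C*j - j = -j - 6*C*j)
M(k) = -53/k
44280 - M(y(-13, r(1, 5))) = 44280 - (-53)/((-1*5*(1 + 6*(-13)))) = 44280 - (-53)/((-1*5*(1 - 78))) = 44280 - (-53)/((-1*5*(-77))) = 44280 - (-53)/385 = 44280 - 1*(-53/385) = 44280 + 53/385 = 17047853/385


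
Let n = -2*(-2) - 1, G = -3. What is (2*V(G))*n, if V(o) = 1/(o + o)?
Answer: -1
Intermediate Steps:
n = 3 (n = 4 - 1 = 3)
V(o) = 1/(2*o)
(2*V(G))*n = (2*((½)/(-3)))*3 = (2*((½)*(-⅓)))*3 = (2*(-⅙))*3 = -⅓*3 = -1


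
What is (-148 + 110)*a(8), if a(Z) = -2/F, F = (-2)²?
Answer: 19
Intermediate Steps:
F = 4
a(Z) = -½ (a(Z) = -2/4 = -2*¼ = -½)
(-148 + 110)*a(8) = (-148 + 110)*(-½) = -38*(-½) = 19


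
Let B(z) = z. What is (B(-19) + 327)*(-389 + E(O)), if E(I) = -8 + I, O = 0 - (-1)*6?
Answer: -120428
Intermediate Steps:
O = 6 (O = 0 - 1*(-6) = 0 + 6 = 6)
(B(-19) + 327)*(-389 + E(O)) = (-19 + 327)*(-389 + (-8 + 6)) = 308*(-389 - 2) = 308*(-391) = -120428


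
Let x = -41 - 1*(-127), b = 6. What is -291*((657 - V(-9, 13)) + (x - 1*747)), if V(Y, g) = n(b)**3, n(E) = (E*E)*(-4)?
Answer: -868920180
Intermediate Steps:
n(E) = -4*E**2 (n(E) = E**2*(-4) = -4*E**2)
x = 86 (x = -41 + 127 = 86)
V(Y, g) = -2985984 (V(Y, g) = (-4*6**2)**3 = (-4*36)**3 = (-144)**3 = -2985984)
-291*((657 - V(-9, 13)) + (x - 1*747)) = -291*((657 - 1*(-2985984)) + (86 - 1*747)) = -291*((657 + 2985984) + (86 - 747)) = -291*(2986641 - 661) = -291*2985980 = -868920180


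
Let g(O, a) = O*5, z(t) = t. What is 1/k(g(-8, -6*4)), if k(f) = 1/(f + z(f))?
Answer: -80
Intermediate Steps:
g(O, a) = 5*O
k(f) = 1/(2*f) (k(f) = 1/(f + f) = 1/(2*f))
1/k(g(-8, -6*4)) = 1/(1/(2*((5*(-8))))) = 1/((½)/(-40)) = 1/((½)*(-1/40)) = 1/(-1/80) = -80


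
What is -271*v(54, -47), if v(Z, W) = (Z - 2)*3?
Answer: -42276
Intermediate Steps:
v(Z, W) = -6 + 3*Z (v(Z, W) = (-2 + Z)*3 = -6 + 3*Z)
-271*v(54, -47) = -271*(-6 + 3*54) = -271*(-6 + 162) = -271*156 = -42276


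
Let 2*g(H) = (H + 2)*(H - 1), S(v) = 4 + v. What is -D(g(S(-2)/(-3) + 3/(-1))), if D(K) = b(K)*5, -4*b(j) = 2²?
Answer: 5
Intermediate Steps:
b(j) = -1 (b(j) = -¼*2² = -¼*4 = -1)
g(H) = (-1 + H)*(2 + H)/2 (g(H) = ((H + 2)*(H - 1))/2 = ((2 + H)*(-1 + H))/2 = ((-1 + H)*(2 + H))/2 = (-1 + H)*(2 + H)/2)
D(K) = -5 (D(K) = -1*5 = -5)
-D(g(S(-2)/(-3) + 3/(-1))) = -1*(-5) = 5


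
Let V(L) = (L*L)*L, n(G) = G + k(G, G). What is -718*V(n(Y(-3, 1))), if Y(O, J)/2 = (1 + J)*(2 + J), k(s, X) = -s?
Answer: 0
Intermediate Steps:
Y(O, J) = 2*(1 + J)*(2 + J) (Y(O, J) = 2*((1 + J)*(2 + J)) = 2*(1 + J)*(2 + J))
n(G) = 0 (n(G) = G - G = 0)
V(L) = L³ (V(L) = L²*L = L³)
-718*V(n(Y(-3, 1))) = -718*0³ = -718*0 = 0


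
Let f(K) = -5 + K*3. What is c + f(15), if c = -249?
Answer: -209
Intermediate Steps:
f(K) = -5 + 3*K
c + f(15) = -249 + (-5 + 3*15) = -249 + (-5 + 45) = -249 + 40 = -209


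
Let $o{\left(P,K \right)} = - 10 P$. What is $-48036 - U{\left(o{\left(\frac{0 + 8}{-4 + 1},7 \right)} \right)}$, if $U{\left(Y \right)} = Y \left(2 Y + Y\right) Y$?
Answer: $- \frac{944324}{9} \approx -1.0492 \cdot 10^{5}$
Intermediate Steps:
$U{\left(Y \right)} = 3 Y^{3}$ ($U{\left(Y \right)} = Y 3 Y Y = 3 Y^{2} Y = 3 Y^{3}$)
$-48036 - U{\left(o{\left(\frac{0 + 8}{-4 + 1},7 \right)} \right)} = -48036 - 3 \left(- 10 \frac{0 + 8}{-4 + 1}\right)^{3} = -48036 - 3 \left(- 10 \frac{8}{-3}\right)^{3} = -48036 - 3 \left(- 10 \cdot 8 \left(- \frac{1}{3}\right)\right)^{3} = -48036 - 3 \left(\left(-10\right) \left(- \frac{8}{3}\right)\right)^{3} = -48036 - 3 \left(\frac{80}{3}\right)^{3} = -48036 - 3 \cdot \frac{512000}{27} = -48036 - \frac{512000}{9} = - \frac{944324}{9}$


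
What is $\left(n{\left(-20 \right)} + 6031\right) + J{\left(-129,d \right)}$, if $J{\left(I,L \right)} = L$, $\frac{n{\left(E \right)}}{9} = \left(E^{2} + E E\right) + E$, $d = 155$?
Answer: $13206$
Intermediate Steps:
$n{\left(E \right)} = 9 E + 18 E^{2}$ ($n{\left(E \right)} = 9 \left(\left(E^{2} + E E\right) + E\right) = 9 \left(\left(E^{2} + E^{2}\right) + E\right) = 9 \left(2 E^{2} + E\right) = 9 \left(E + 2 E^{2}\right) = 9 E + 18 E^{2}$)
$\left(n{\left(-20 \right)} + 6031\right) + J{\left(-129,d \right)} = \left(9 \left(-20\right) \left(1 + 2 \left(-20\right)\right) + 6031\right) + 155 = \left(9 \left(-20\right) \left(1 - 40\right) + 6031\right) + 155 = \left(9 \left(-20\right) \left(-39\right) + 6031\right) + 155 = \left(7020 + 6031\right) + 155 = 13051 + 155 = 13206$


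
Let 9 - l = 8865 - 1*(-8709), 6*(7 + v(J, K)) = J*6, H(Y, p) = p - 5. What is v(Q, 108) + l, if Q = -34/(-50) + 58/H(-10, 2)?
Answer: -1319299/75 ≈ -17591.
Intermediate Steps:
H(Y, p) = -5 + p
Q = -1399/75 (Q = -34/(-50) + 58/(-5 + 2) = -34*(-1/50) + 58/(-3) = 17/25 + 58*(-⅓) = 17/25 - 58/3 = -1399/75 ≈ -18.653)
v(J, K) = -7 + J (v(J, K) = -7 + (J*6)/6 = -7 + (6*J)/6 = -7 + J)
l = -17565 (l = 9 - (8865 - 1*(-8709)) = 9 - (8865 + 8709) = 9 - 1*17574 = 9 - 17574 = -17565)
v(Q, 108) + l = (-7 - 1399/75) - 17565 = -1924/75 - 17565 = -1319299/75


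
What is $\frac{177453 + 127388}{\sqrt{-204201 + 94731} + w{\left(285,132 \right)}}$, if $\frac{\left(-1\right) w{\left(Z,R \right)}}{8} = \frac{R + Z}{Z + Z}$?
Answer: $- \frac{8050850810}{494137943} - \frac{2751190025 i \sqrt{109470}}{988275886} \approx -16.293 - 921.06 i$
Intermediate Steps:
$w{\left(Z,R \right)} = - \frac{4 \left(R + Z\right)}{Z}$ ($w{\left(Z,R \right)} = - 8 \frac{R + Z}{Z + Z} = - 8 \frac{R + Z}{2 Z} = - \frac{4 \left(R + Z\right)}{Z}$)
$\frac{177453 + 127388}{\sqrt{-204201 + 94731} + w{\left(285,132 \right)}} = \frac{177453 + 127388}{\sqrt{-204201 + 94731} - \left(4 + \frac{528}{285}\right)} = \frac{304841}{\sqrt{-109470} - \left(4 + 528 \cdot \frac{1}{285}\right)} = \frac{304841}{i \sqrt{109470} - \frac{556}{95}} = \frac{304841}{- \frac{556}{95} + i \sqrt{109470}}$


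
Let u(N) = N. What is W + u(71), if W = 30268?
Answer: 30339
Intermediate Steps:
W + u(71) = 30268 + 71 = 30339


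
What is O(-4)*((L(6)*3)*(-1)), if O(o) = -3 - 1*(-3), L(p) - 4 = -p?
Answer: 0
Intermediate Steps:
L(p) = 4 - p
O(o) = 0 (O(o) = -3 + 3 = 0)
O(-4)*((L(6)*3)*(-1)) = 0*(((4 - 1*6)*3)*(-1)) = 0*(((4 - 6)*3)*(-1)) = 0*(-2*3*(-1)) = 0*(-6*(-1)) = 0*6 = 0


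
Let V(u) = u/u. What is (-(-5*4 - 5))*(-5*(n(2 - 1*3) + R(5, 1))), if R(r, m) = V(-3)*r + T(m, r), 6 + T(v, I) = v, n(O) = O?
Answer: 125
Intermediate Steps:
T(v, I) = -6 + v
V(u) = 1
R(r, m) = -6 + m + r (R(r, m) = 1*r + (-6 + m) = r + (-6 + m) = -6 + m + r)
(-(-5*4 - 5))*(-5*(n(2 - 1*3) + R(5, 1))) = (-(-5*4 - 5))*(-5*((2 - 1*3) + (-6 + 1 + 5))) = (-(-20 - 5))*(-5*((2 - 3) + 0)) = (-1*(-25))*(-5*(-1 + 0)) = 25*(-5*(-1)) = 25*5 = 125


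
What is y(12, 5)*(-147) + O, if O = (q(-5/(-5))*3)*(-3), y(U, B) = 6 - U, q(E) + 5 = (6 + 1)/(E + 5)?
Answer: 1833/2 ≈ 916.50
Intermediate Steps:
q(E) = -5 + 7/(5 + E) (q(E) = -5 + (6 + 1)/(E + 5) = -5 + 7/(5 + E))
O = 69/2 (O = (((-18 - (-25)/(-5))/(5 - 5/(-5)))*3)*(-3) = (((-18 - (-25)*(-1)/5)/(5 - 5*(-⅕)))*3)*(-3) = (((-18 - 5*1)/(5 + 1))*3)*(-3) = (((-18 - 5)/6)*3)*(-3) = (((⅙)*(-23))*3)*(-3) = -23/6*3*(-3) = -23/2*(-3) = 69/2 ≈ 34.500)
y(12, 5)*(-147) + O = (6 - 1*12)*(-147) + 69/2 = (6 - 12)*(-147) + 69/2 = -6*(-147) + 69/2 = 882 + 69/2 = 1833/2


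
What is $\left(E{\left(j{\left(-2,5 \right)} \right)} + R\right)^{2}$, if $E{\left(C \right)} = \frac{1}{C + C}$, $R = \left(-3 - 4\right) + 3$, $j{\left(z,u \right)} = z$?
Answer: $\frac{289}{16} \approx 18.063$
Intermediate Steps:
$R = -4$ ($R = -7 + 3 = -4$)
$E{\left(C \right)} = \frac{1}{2 C}$
$\left(E{\left(j{\left(-2,5 \right)} \right)} + R\right)^{2} = \left(\frac{1}{2 \left(-2\right)} - 4\right)^{2} = \left(\frac{1}{2} \left(- \frac{1}{2}\right) - 4\right)^{2} = \left(- \frac{1}{4} - 4\right)^{2} = \left(- \frac{17}{4}\right)^{2} = \frac{289}{16}$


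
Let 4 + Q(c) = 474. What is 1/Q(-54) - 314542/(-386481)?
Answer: 3153643/3864810 ≈ 0.81599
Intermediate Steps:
Q(c) = 470 (Q(c) = -4 + 474 = 470)
1/Q(-54) - 314542/(-386481) = 1/470 - 314542/(-386481) = 1/470 - 314542*(-1)/386481 = 1/470 - 1*(-314542/386481) = 1/470 + 314542/386481 = 3153643/3864810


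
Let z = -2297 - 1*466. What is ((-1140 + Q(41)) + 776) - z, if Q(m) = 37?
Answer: 2436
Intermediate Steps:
z = -2763 (z = -2297 - 466 = -2763)
((-1140 + Q(41)) + 776) - z = ((-1140 + 37) + 776) - 1*(-2763) = (-1103 + 776) + 2763 = -327 + 2763 = 2436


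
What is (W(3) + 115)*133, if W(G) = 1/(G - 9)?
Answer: 91637/6 ≈ 15273.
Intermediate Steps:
W(G) = 1/(-9 + G)
(W(3) + 115)*133 = (1/(-9 + 3) + 115)*133 = (1/(-6) + 115)*133 = (-1/6 + 115)*133 = (689/6)*133 = 91637/6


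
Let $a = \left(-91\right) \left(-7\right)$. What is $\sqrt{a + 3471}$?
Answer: $2 \sqrt{1027} \approx 64.094$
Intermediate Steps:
$a = 637$
$\sqrt{a + 3471} = \sqrt{637 + 3471} = \sqrt{4108} = 2 \sqrt{1027}$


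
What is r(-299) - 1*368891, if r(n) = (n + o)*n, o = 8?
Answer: -281882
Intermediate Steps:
r(n) = n*(8 + n) (r(n) = (n + 8)*n = (8 + n)*n = n*(8 + n))
r(-299) - 1*368891 = -299*(8 - 299) - 1*368891 = -299*(-291) - 368891 = 87009 - 368891 = -281882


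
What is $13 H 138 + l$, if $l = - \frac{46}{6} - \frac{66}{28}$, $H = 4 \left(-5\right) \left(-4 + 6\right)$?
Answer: $- \frac{3014341}{42} \approx -71770.0$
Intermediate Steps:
$H = -40$ ($H = \left(-20\right) 2 = -40$)
$l = - \frac{421}{42}$ ($l = \left(-46\right) \frac{1}{6} - \frac{33}{14} = - \frac{23}{3} - \frac{33}{14} = - \frac{421}{42} \approx -10.024$)
$13 H 138 + l = 13 \left(-40\right) 138 - \frac{421}{42} = \left(-520\right) 138 - \frac{421}{42} = -71760 - \frac{421}{42} = - \frac{3014341}{42}$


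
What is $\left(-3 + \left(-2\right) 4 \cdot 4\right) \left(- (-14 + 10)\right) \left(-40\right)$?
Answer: $5600$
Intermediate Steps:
$\left(-3 + \left(-2\right) 4 \cdot 4\right) \left(- (-14 + 10)\right) \left(-40\right) = \left(-3 - 32\right) \left(\left(-1\right) \left(-4\right)\right) \left(-40\right) = \left(-3 - 32\right) 4 \left(-40\right) = \left(-35\right) 4 \left(-40\right) = \left(-140\right) \left(-40\right) = 5600$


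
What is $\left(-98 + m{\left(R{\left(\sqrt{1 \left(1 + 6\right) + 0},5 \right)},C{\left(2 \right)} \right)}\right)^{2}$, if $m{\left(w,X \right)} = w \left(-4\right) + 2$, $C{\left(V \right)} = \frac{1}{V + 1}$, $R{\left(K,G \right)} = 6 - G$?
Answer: $10000$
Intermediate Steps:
$C{\left(V \right)} = \frac{1}{1 + V}$
$m{\left(w,X \right)} = 2 - 4 w$ ($m{\left(w,X \right)} = - 4 w + 2 = 2 - 4 w$)
$\left(-98 + m{\left(R{\left(\sqrt{1 \left(1 + 6\right) + 0},5 \right)},C{\left(2 \right)} \right)}\right)^{2} = \left(-98 + \left(2 - 4 \left(6 - 5\right)\right)\right)^{2} = \left(-98 + \left(2 - 4\right)\right)^{2} = \left(-98 - 2\right)^{2} = \left(-100\right)^{2} = 10000$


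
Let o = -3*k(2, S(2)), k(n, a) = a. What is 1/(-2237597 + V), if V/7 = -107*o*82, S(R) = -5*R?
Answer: -1/4080137 ≈ -2.4509e-7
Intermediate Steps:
o = 30 (o = -(-15)*2 = -3*(-10) = 30)
V = -1842540 (V = 7*(-107*30*82) = 7*(-3210*82) = 7*(-263220) = -1842540)
1/(-2237597 + V) = 1/(-2237597 - 1842540) = 1/(-4080137) = -1/4080137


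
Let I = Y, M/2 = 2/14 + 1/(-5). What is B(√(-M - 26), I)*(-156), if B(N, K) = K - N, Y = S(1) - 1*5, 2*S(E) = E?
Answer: 702 + 156*I*√31710/35 ≈ 702.0 + 793.7*I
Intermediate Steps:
M = -4/35 (M = 2*(2/14 + 1/(-5)) = 2*(2*(1/14) + 1*(-⅕)) = 2*(⅐ - ⅕) = 2*(-2/35) = -4/35 ≈ -0.11429)
S(E) = E/2
Y = -9/2 (Y = (½)*1 - 1*5 = ½ - 5 = -9/2 ≈ -4.5000)
I = -9/2 ≈ -4.5000
B(√(-M - 26), I)*(-156) = (-9/2 - √(-1*(-4/35) - 26))*(-156) = (-9/2 - √(4/35 - 26))*(-156) = (-9/2 - √(-906/35))*(-156) = (-9/2 - I*√31710/35)*(-156) = 702 + 156*I*√31710/35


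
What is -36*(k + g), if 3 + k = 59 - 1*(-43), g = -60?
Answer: -1404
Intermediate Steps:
k = 99 (k = -3 + (59 - 1*(-43)) = -3 + (59 + 43) = -3 + 102 = 99)
-36*(k + g) = -36*(99 - 60) = -36*39 = -1404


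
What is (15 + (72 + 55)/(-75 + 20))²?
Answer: 487204/3025 ≈ 161.06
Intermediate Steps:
(15 + (72 + 55)/(-75 + 20))² = (15 + 127/(-55))² = (15 + 127*(-1/55))² = (15 - 127/55)² = (698/55)² = 487204/3025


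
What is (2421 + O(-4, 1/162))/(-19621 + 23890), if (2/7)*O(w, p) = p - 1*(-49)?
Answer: 839977/1383156 ≈ 0.60729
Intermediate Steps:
O(w, p) = 343/2 + 7*p/2 (O(w, p) = 7*(p - 1*(-49))/2 = 7*(p + 49)/2 = 7*(49 + p)/2 = 343/2 + 7*p/2)
(2421 + O(-4, 1/162))/(-19621 + 23890) = (2421 + (343/2 + (7/2)/162))/(-19621 + 23890) = (2421 + (343/2 + (7/2)*(1/162)))/4269 = (2421 + (343/2 + 7/324))*(1/4269) = (2421 + 55573/324)*(1/4269) = (839977/324)*(1/4269) = 839977/1383156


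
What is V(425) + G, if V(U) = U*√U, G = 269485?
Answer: 269485 + 2125*√17 ≈ 2.7825e+5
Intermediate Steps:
V(U) = U^(3/2)
V(425) + G = 425^(3/2) + 269485 = 2125*√17 + 269485 = 269485 + 2125*√17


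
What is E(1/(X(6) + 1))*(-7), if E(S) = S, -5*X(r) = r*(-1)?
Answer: -35/11 ≈ -3.1818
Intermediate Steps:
X(r) = r/5 (X(r) = -r*(-1)/5 = -(-1)*r/5 = r/5)
E(1/(X(6) + 1))*(-7) = -7/((1/5)*6 + 1) = -7/(6/5 + 1) = -7/(11/5) = (5/11)*(-7) = -35/11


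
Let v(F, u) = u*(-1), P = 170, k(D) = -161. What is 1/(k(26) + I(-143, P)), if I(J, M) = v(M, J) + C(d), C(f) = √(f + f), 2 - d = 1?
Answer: -9/161 - √2/322 ≈ -0.060293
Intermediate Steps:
d = 1 (d = 2 - 1*1 = 2 - 1 = 1)
C(f) = √2*√f (C(f) = √(2*f) = √2*√f)
v(F, u) = -u
I(J, M) = √2 - J (I(J, M) = -J + √2*√1 = -J + √2*1 = -J + √2 = √2 - J)
1/(k(26) + I(-143, P)) = 1/(-161 + (√2 - 1*(-143))) = 1/(-161 + (√2 + 143)) = 1/(-161 + (143 + √2)) = 1/(-18 + √2)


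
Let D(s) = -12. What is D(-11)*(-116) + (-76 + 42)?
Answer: 1358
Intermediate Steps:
D(-11)*(-116) + (-76 + 42) = -12*(-116) + (-76 + 42) = 1392 - 34 = 1358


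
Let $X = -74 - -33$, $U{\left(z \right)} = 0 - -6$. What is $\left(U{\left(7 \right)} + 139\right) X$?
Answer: $-5945$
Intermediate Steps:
$U{\left(z \right)} = 6$ ($U{\left(z \right)} = 0 + 6 = 6$)
$X = -41$ ($X = -74 + 33 = -41$)
$\left(U{\left(7 \right)} + 139\right) X = \left(6 + 139\right) \left(-41\right) = 145 \left(-41\right) = -5945$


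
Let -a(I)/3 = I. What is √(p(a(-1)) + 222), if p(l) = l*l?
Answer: √231 ≈ 15.199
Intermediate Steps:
a(I) = -3*I
p(l) = l²
√(p(a(-1)) + 222) = √((-3*(-1))² + 222) = √(3² + 222) = √(9 + 222) = √231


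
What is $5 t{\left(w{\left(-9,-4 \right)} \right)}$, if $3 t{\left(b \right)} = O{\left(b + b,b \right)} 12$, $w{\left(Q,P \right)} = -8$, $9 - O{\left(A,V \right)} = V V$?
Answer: $-1100$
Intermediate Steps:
$O{\left(A,V \right)} = 9 - V^{2}$ ($O{\left(A,V \right)} = 9 - V V = 9 - V^{2}$)
$t{\left(b \right)} = 36 - 4 b^{2}$ ($t{\left(b \right)} = \frac{\left(9 - b^{2}\right) 12}{3} = \frac{108 - 12 b^{2}}{3} = 36 - 4 b^{2}$)
$5 t{\left(w{\left(-9,-4 \right)} \right)} = 5 \left(36 - 4 \left(-8\right)^{2}\right) = 5 \left(36 - 256\right) = 5 \left(-220\right) = -1100$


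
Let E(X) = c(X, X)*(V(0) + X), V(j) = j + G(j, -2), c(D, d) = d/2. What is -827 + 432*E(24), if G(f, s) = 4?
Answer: 144325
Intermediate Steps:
c(D, d) = d/2 (c(D, d) = d*(½) = d/2)
V(j) = 4 + j (V(j) = j + 4 = 4 + j)
E(X) = X*(4 + X)/2 (E(X) = (X/2)*((4 + 0) + X) = (X/2)*(4 + X) = X*(4 + X)/2)
-827 + 432*E(24) = -827 + 432*((½)*24*(4 + 24)) = -827 + 432*((½)*24*28) = -827 + 432*336 = -827 + 145152 = 144325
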